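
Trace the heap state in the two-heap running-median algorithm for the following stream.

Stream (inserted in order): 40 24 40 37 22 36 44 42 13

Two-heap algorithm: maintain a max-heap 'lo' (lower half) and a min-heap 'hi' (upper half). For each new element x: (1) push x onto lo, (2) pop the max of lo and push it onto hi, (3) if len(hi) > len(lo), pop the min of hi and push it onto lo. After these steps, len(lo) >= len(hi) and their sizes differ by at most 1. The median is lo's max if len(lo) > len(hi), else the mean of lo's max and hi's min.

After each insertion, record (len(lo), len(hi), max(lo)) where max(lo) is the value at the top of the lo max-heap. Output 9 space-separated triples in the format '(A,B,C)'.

Step 1: insert 40 -> lo=[40] hi=[] -> (len(lo)=1, len(hi)=0, max(lo)=40)
Step 2: insert 24 -> lo=[24] hi=[40] -> (len(lo)=1, len(hi)=1, max(lo)=24)
Step 3: insert 40 -> lo=[24, 40] hi=[40] -> (len(lo)=2, len(hi)=1, max(lo)=40)
Step 4: insert 37 -> lo=[24, 37] hi=[40, 40] -> (len(lo)=2, len(hi)=2, max(lo)=37)
Step 5: insert 22 -> lo=[22, 24, 37] hi=[40, 40] -> (len(lo)=3, len(hi)=2, max(lo)=37)
Step 6: insert 36 -> lo=[22, 24, 36] hi=[37, 40, 40] -> (len(lo)=3, len(hi)=3, max(lo)=36)
Step 7: insert 44 -> lo=[22, 24, 36, 37] hi=[40, 40, 44] -> (len(lo)=4, len(hi)=3, max(lo)=37)
Step 8: insert 42 -> lo=[22, 24, 36, 37] hi=[40, 40, 42, 44] -> (len(lo)=4, len(hi)=4, max(lo)=37)
Step 9: insert 13 -> lo=[13, 22, 24, 36, 37] hi=[40, 40, 42, 44] -> (len(lo)=5, len(hi)=4, max(lo)=37)

Answer: (1,0,40) (1,1,24) (2,1,40) (2,2,37) (3,2,37) (3,3,36) (4,3,37) (4,4,37) (5,4,37)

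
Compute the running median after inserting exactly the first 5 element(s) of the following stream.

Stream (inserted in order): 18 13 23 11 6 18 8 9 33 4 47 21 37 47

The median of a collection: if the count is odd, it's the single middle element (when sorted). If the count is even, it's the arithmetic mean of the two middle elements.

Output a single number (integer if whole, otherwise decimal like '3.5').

Answer: 13

Derivation:
Step 1: insert 18 -> lo=[18] (size 1, max 18) hi=[] (size 0) -> median=18
Step 2: insert 13 -> lo=[13] (size 1, max 13) hi=[18] (size 1, min 18) -> median=15.5
Step 3: insert 23 -> lo=[13, 18] (size 2, max 18) hi=[23] (size 1, min 23) -> median=18
Step 4: insert 11 -> lo=[11, 13] (size 2, max 13) hi=[18, 23] (size 2, min 18) -> median=15.5
Step 5: insert 6 -> lo=[6, 11, 13] (size 3, max 13) hi=[18, 23] (size 2, min 18) -> median=13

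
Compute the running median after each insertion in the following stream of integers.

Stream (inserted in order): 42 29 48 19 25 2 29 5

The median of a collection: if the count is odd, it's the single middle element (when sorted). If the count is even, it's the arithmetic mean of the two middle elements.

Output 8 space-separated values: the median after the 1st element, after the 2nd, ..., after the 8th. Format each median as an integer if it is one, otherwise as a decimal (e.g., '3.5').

Step 1: insert 42 -> lo=[42] (size 1, max 42) hi=[] (size 0) -> median=42
Step 2: insert 29 -> lo=[29] (size 1, max 29) hi=[42] (size 1, min 42) -> median=35.5
Step 3: insert 48 -> lo=[29, 42] (size 2, max 42) hi=[48] (size 1, min 48) -> median=42
Step 4: insert 19 -> lo=[19, 29] (size 2, max 29) hi=[42, 48] (size 2, min 42) -> median=35.5
Step 5: insert 25 -> lo=[19, 25, 29] (size 3, max 29) hi=[42, 48] (size 2, min 42) -> median=29
Step 6: insert 2 -> lo=[2, 19, 25] (size 3, max 25) hi=[29, 42, 48] (size 3, min 29) -> median=27
Step 7: insert 29 -> lo=[2, 19, 25, 29] (size 4, max 29) hi=[29, 42, 48] (size 3, min 29) -> median=29
Step 8: insert 5 -> lo=[2, 5, 19, 25] (size 4, max 25) hi=[29, 29, 42, 48] (size 4, min 29) -> median=27

Answer: 42 35.5 42 35.5 29 27 29 27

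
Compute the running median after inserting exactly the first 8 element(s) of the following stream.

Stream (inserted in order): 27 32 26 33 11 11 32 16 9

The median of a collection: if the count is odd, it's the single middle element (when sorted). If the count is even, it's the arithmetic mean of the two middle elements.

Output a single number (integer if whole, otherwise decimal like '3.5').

Answer: 26.5

Derivation:
Step 1: insert 27 -> lo=[27] (size 1, max 27) hi=[] (size 0) -> median=27
Step 2: insert 32 -> lo=[27] (size 1, max 27) hi=[32] (size 1, min 32) -> median=29.5
Step 3: insert 26 -> lo=[26, 27] (size 2, max 27) hi=[32] (size 1, min 32) -> median=27
Step 4: insert 33 -> lo=[26, 27] (size 2, max 27) hi=[32, 33] (size 2, min 32) -> median=29.5
Step 5: insert 11 -> lo=[11, 26, 27] (size 3, max 27) hi=[32, 33] (size 2, min 32) -> median=27
Step 6: insert 11 -> lo=[11, 11, 26] (size 3, max 26) hi=[27, 32, 33] (size 3, min 27) -> median=26.5
Step 7: insert 32 -> lo=[11, 11, 26, 27] (size 4, max 27) hi=[32, 32, 33] (size 3, min 32) -> median=27
Step 8: insert 16 -> lo=[11, 11, 16, 26] (size 4, max 26) hi=[27, 32, 32, 33] (size 4, min 27) -> median=26.5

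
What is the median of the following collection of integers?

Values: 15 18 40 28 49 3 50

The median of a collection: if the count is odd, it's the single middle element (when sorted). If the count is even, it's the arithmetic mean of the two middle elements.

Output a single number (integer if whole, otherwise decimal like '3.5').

Step 1: insert 15 -> lo=[15] (size 1, max 15) hi=[] (size 0) -> median=15
Step 2: insert 18 -> lo=[15] (size 1, max 15) hi=[18] (size 1, min 18) -> median=16.5
Step 3: insert 40 -> lo=[15, 18] (size 2, max 18) hi=[40] (size 1, min 40) -> median=18
Step 4: insert 28 -> lo=[15, 18] (size 2, max 18) hi=[28, 40] (size 2, min 28) -> median=23
Step 5: insert 49 -> lo=[15, 18, 28] (size 3, max 28) hi=[40, 49] (size 2, min 40) -> median=28
Step 6: insert 3 -> lo=[3, 15, 18] (size 3, max 18) hi=[28, 40, 49] (size 3, min 28) -> median=23
Step 7: insert 50 -> lo=[3, 15, 18, 28] (size 4, max 28) hi=[40, 49, 50] (size 3, min 40) -> median=28

Answer: 28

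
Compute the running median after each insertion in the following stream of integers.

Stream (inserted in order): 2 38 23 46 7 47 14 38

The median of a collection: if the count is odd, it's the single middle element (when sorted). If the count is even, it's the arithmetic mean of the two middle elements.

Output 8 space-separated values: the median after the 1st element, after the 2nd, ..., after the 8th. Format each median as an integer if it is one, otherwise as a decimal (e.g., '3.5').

Step 1: insert 2 -> lo=[2] (size 1, max 2) hi=[] (size 0) -> median=2
Step 2: insert 38 -> lo=[2] (size 1, max 2) hi=[38] (size 1, min 38) -> median=20
Step 3: insert 23 -> lo=[2, 23] (size 2, max 23) hi=[38] (size 1, min 38) -> median=23
Step 4: insert 46 -> lo=[2, 23] (size 2, max 23) hi=[38, 46] (size 2, min 38) -> median=30.5
Step 5: insert 7 -> lo=[2, 7, 23] (size 3, max 23) hi=[38, 46] (size 2, min 38) -> median=23
Step 6: insert 47 -> lo=[2, 7, 23] (size 3, max 23) hi=[38, 46, 47] (size 3, min 38) -> median=30.5
Step 7: insert 14 -> lo=[2, 7, 14, 23] (size 4, max 23) hi=[38, 46, 47] (size 3, min 38) -> median=23
Step 8: insert 38 -> lo=[2, 7, 14, 23] (size 4, max 23) hi=[38, 38, 46, 47] (size 4, min 38) -> median=30.5

Answer: 2 20 23 30.5 23 30.5 23 30.5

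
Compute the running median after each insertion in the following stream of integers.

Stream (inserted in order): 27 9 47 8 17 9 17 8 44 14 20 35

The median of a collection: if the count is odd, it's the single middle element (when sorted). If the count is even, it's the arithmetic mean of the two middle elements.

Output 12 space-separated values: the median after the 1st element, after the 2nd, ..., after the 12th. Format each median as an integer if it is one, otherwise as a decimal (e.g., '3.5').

Step 1: insert 27 -> lo=[27] (size 1, max 27) hi=[] (size 0) -> median=27
Step 2: insert 9 -> lo=[9] (size 1, max 9) hi=[27] (size 1, min 27) -> median=18
Step 3: insert 47 -> lo=[9, 27] (size 2, max 27) hi=[47] (size 1, min 47) -> median=27
Step 4: insert 8 -> lo=[8, 9] (size 2, max 9) hi=[27, 47] (size 2, min 27) -> median=18
Step 5: insert 17 -> lo=[8, 9, 17] (size 3, max 17) hi=[27, 47] (size 2, min 27) -> median=17
Step 6: insert 9 -> lo=[8, 9, 9] (size 3, max 9) hi=[17, 27, 47] (size 3, min 17) -> median=13
Step 7: insert 17 -> lo=[8, 9, 9, 17] (size 4, max 17) hi=[17, 27, 47] (size 3, min 17) -> median=17
Step 8: insert 8 -> lo=[8, 8, 9, 9] (size 4, max 9) hi=[17, 17, 27, 47] (size 4, min 17) -> median=13
Step 9: insert 44 -> lo=[8, 8, 9, 9, 17] (size 5, max 17) hi=[17, 27, 44, 47] (size 4, min 17) -> median=17
Step 10: insert 14 -> lo=[8, 8, 9, 9, 14] (size 5, max 14) hi=[17, 17, 27, 44, 47] (size 5, min 17) -> median=15.5
Step 11: insert 20 -> lo=[8, 8, 9, 9, 14, 17] (size 6, max 17) hi=[17, 20, 27, 44, 47] (size 5, min 17) -> median=17
Step 12: insert 35 -> lo=[8, 8, 9, 9, 14, 17] (size 6, max 17) hi=[17, 20, 27, 35, 44, 47] (size 6, min 17) -> median=17

Answer: 27 18 27 18 17 13 17 13 17 15.5 17 17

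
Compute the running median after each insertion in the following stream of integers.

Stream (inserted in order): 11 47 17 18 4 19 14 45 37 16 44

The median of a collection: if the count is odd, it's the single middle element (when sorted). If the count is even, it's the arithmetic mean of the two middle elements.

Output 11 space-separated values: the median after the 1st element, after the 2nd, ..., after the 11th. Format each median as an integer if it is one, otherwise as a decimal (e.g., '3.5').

Step 1: insert 11 -> lo=[11] (size 1, max 11) hi=[] (size 0) -> median=11
Step 2: insert 47 -> lo=[11] (size 1, max 11) hi=[47] (size 1, min 47) -> median=29
Step 3: insert 17 -> lo=[11, 17] (size 2, max 17) hi=[47] (size 1, min 47) -> median=17
Step 4: insert 18 -> lo=[11, 17] (size 2, max 17) hi=[18, 47] (size 2, min 18) -> median=17.5
Step 5: insert 4 -> lo=[4, 11, 17] (size 3, max 17) hi=[18, 47] (size 2, min 18) -> median=17
Step 6: insert 19 -> lo=[4, 11, 17] (size 3, max 17) hi=[18, 19, 47] (size 3, min 18) -> median=17.5
Step 7: insert 14 -> lo=[4, 11, 14, 17] (size 4, max 17) hi=[18, 19, 47] (size 3, min 18) -> median=17
Step 8: insert 45 -> lo=[4, 11, 14, 17] (size 4, max 17) hi=[18, 19, 45, 47] (size 4, min 18) -> median=17.5
Step 9: insert 37 -> lo=[4, 11, 14, 17, 18] (size 5, max 18) hi=[19, 37, 45, 47] (size 4, min 19) -> median=18
Step 10: insert 16 -> lo=[4, 11, 14, 16, 17] (size 5, max 17) hi=[18, 19, 37, 45, 47] (size 5, min 18) -> median=17.5
Step 11: insert 44 -> lo=[4, 11, 14, 16, 17, 18] (size 6, max 18) hi=[19, 37, 44, 45, 47] (size 5, min 19) -> median=18

Answer: 11 29 17 17.5 17 17.5 17 17.5 18 17.5 18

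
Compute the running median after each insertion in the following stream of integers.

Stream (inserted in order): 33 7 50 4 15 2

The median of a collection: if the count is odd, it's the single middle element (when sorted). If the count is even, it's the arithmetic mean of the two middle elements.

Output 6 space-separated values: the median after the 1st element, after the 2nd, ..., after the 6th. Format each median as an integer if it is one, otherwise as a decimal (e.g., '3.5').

Step 1: insert 33 -> lo=[33] (size 1, max 33) hi=[] (size 0) -> median=33
Step 2: insert 7 -> lo=[7] (size 1, max 7) hi=[33] (size 1, min 33) -> median=20
Step 3: insert 50 -> lo=[7, 33] (size 2, max 33) hi=[50] (size 1, min 50) -> median=33
Step 4: insert 4 -> lo=[4, 7] (size 2, max 7) hi=[33, 50] (size 2, min 33) -> median=20
Step 5: insert 15 -> lo=[4, 7, 15] (size 3, max 15) hi=[33, 50] (size 2, min 33) -> median=15
Step 6: insert 2 -> lo=[2, 4, 7] (size 3, max 7) hi=[15, 33, 50] (size 3, min 15) -> median=11

Answer: 33 20 33 20 15 11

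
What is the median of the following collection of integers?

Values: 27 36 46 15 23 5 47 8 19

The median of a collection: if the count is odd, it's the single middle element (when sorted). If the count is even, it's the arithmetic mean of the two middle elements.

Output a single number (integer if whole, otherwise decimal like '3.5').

Step 1: insert 27 -> lo=[27] (size 1, max 27) hi=[] (size 0) -> median=27
Step 2: insert 36 -> lo=[27] (size 1, max 27) hi=[36] (size 1, min 36) -> median=31.5
Step 3: insert 46 -> lo=[27, 36] (size 2, max 36) hi=[46] (size 1, min 46) -> median=36
Step 4: insert 15 -> lo=[15, 27] (size 2, max 27) hi=[36, 46] (size 2, min 36) -> median=31.5
Step 5: insert 23 -> lo=[15, 23, 27] (size 3, max 27) hi=[36, 46] (size 2, min 36) -> median=27
Step 6: insert 5 -> lo=[5, 15, 23] (size 3, max 23) hi=[27, 36, 46] (size 3, min 27) -> median=25
Step 7: insert 47 -> lo=[5, 15, 23, 27] (size 4, max 27) hi=[36, 46, 47] (size 3, min 36) -> median=27
Step 8: insert 8 -> lo=[5, 8, 15, 23] (size 4, max 23) hi=[27, 36, 46, 47] (size 4, min 27) -> median=25
Step 9: insert 19 -> lo=[5, 8, 15, 19, 23] (size 5, max 23) hi=[27, 36, 46, 47] (size 4, min 27) -> median=23

Answer: 23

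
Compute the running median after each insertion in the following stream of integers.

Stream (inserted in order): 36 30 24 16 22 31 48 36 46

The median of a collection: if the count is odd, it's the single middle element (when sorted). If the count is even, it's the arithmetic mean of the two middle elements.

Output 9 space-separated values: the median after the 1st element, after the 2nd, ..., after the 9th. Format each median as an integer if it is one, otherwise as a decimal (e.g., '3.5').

Answer: 36 33 30 27 24 27 30 30.5 31

Derivation:
Step 1: insert 36 -> lo=[36] (size 1, max 36) hi=[] (size 0) -> median=36
Step 2: insert 30 -> lo=[30] (size 1, max 30) hi=[36] (size 1, min 36) -> median=33
Step 3: insert 24 -> lo=[24, 30] (size 2, max 30) hi=[36] (size 1, min 36) -> median=30
Step 4: insert 16 -> lo=[16, 24] (size 2, max 24) hi=[30, 36] (size 2, min 30) -> median=27
Step 5: insert 22 -> lo=[16, 22, 24] (size 3, max 24) hi=[30, 36] (size 2, min 30) -> median=24
Step 6: insert 31 -> lo=[16, 22, 24] (size 3, max 24) hi=[30, 31, 36] (size 3, min 30) -> median=27
Step 7: insert 48 -> lo=[16, 22, 24, 30] (size 4, max 30) hi=[31, 36, 48] (size 3, min 31) -> median=30
Step 8: insert 36 -> lo=[16, 22, 24, 30] (size 4, max 30) hi=[31, 36, 36, 48] (size 4, min 31) -> median=30.5
Step 9: insert 46 -> lo=[16, 22, 24, 30, 31] (size 5, max 31) hi=[36, 36, 46, 48] (size 4, min 36) -> median=31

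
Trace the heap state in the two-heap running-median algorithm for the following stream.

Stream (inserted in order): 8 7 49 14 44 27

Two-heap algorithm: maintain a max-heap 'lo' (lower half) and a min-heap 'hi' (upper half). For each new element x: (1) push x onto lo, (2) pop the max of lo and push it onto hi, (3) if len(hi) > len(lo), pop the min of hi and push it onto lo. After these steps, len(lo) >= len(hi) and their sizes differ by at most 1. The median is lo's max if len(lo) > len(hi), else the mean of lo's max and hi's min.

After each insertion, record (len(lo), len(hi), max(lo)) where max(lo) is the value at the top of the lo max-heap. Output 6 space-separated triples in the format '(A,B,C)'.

Step 1: insert 8 -> lo=[8] hi=[] -> (len(lo)=1, len(hi)=0, max(lo)=8)
Step 2: insert 7 -> lo=[7] hi=[8] -> (len(lo)=1, len(hi)=1, max(lo)=7)
Step 3: insert 49 -> lo=[7, 8] hi=[49] -> (len(lo)=2, len(hi)=1, max(lo)=8)
Step 4: insert 14 -> lo=[7, 8] hi=[14, 49] -> (len(lo)=2, len(hi)=2, max(lo)=8)
Step 5: insert 44 -> lo=[7, 8, 14] hi=[44, 49] -> (len(lo)=3, len(hi)=2, max(lo)=14)
Step 6: insert 27 -> lo=[7, 8, 14] hi=[27, 44, 49] -> (len(lo)=3, len(hi)=3, max(lo)=14)

Answer: (1,0,8) (1,1,7) (2,1,8) (2,2,8) (3,2,14) (3,3,14)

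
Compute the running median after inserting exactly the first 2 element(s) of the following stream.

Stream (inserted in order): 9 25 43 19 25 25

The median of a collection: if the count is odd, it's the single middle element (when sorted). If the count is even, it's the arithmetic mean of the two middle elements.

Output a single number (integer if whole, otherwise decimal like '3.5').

Answer: 17

Derivation:
Step 1: insert 9 -> lo=[9] (size 1, max 9) hi=[] (size 0) -> median=9
Step 2: insert 25 -> lo=[9] (size 1, max 9) hi=[25] (size 1, min 25) -> median=17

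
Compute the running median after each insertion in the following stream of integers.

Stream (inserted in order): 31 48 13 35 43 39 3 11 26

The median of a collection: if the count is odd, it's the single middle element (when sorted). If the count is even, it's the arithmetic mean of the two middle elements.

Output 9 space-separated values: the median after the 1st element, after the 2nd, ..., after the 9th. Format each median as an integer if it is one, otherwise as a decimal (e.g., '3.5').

Answer: 31 39.5 31 33 35 37 35 33 31

Derivation:
Step 1: insert 31 -> lo=[31] (size 1, max 31) hi=[] (size 0) -> median=31
Step 2: insert 48 -> lo=[31] (size 1, max 31) hi=[48] (size 1, min 48) -> median=39.5
Step 3: insert 13 -> lo=[13, 31] (size 2, max 31) hi=[48] (size 1, min 48) -> median=31
Step 4: insert 35 -> lo=[13, 31] (size 2, max 31) hi=[35, 48] (size 2, min 35) -> median=33
Step 5: insert 43 -> lo=[13, 31, 35] (size 3, max 35) hi=[43, 48] (size 2, min 43) -> median=35
Step 6: insert 39 -> lo=[13, 31, 35] (size 3, max 35) hi=[39, 43, 48] (size 3, min 39) -> median=37
Step 7: insert 3 -> lo=[3, 13, 31, 35] (size 4, max 35) hi=[39, 43, 48] (size 3, min 39) -> median=35
Step 8: insert 11 -> lo=[3, 11, 13, 31] (size 4, max 31) hi=[35, 39, 43, 48] (size 4, min 35) -> median=33
Step 9: insert 26 -> lo=[3, 11, 13, 26, 31] (size 5, max 31) hi=[35, 39, 43, 48] (size 4, min 35) -> median=31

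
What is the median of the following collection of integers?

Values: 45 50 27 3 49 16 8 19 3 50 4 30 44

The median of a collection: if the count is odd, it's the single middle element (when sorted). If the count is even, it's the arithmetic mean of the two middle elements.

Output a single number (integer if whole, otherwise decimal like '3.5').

Step 1: insert 45 -> lo=[45] (size 1, max 45) hi=[] (size 0) -> median=45
Step 2: insert 50 -> lo=[45] (size 1, max 45) hi=[50] (size 1, min 50) -> median=47.5
Step 3: insert 27 -> lo=[27, 45] (size 2, max 45) hi=[50] (size 1, min 50) -> median=45
Step 4: insert 3 -> lo=[3, 27] (size 2, max 27) hi=[45, 50] (size 2, min 45) -> median=36
Step 5: insert 49 -> lo=[3, 27, 45] (size 3, max 45) hi=[49, 50] (size 2, min 49) -> median=45
Step 6: insert 16 -> lo=[3, 16, 27] (size 3, max 27) hi=[45, 49, 50] (size 3, min 45) -> median=36
Step 7: insert 8 -> lo=[3, 8, 16, 27] (size 4, max 27) hi=[45, 49, 50] (size 3, min 45) -> median=27
Step 8: insert 19 -> lo=[3, 8, 16, 19] (size 4, max 19) hi=[27, 45, 49, 50] (size 4, min 27) -> median=23
Step 9: insert 3 -> lo=[3, 3, 8, 16, 19] (size 5, max 19) hi=[27, 45, 49, 50] (size 4, min 27) -> median=19
Step 10: insert 50 -> lo=[3, 3, 8, 16, 19] (size 5, max 19) hi=[27, 45, 49, 50, 50] (size 5, min 27) -> median=23
Step 11: insert 4 -> lo=[3, 3, 4, 8, 16, 19] (size 6, max 19) hi=[27, 45, 49, 50, 50] (size 5, min 27) -> median=19
Step 12: insert 30 -> lo=[3, 3, 4, 8, 16, 19] (size 6, max 19) hi=[27, 30, 45, 49, 50, 50] (size 6, min 27) -> median=23
Step 13: insert 44 -> lo=[3, 3, 4, 8, 16, 19, 27] (size 7, max 27) hi=[30, 44, 45, 49, 50, 50] (size 6, min 30) -> median=27

Answer: 27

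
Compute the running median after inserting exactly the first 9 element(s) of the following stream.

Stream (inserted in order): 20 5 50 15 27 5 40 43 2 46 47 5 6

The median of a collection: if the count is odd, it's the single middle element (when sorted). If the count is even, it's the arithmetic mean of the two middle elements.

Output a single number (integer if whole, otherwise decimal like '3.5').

Answer: 20

Derivation:
Step 1: insert 20 -> lo=[20] (size 1, max 20) hi=[] (size 0) -> median=20
Step 2: insert 5 -> lo=[5] (size 1, max 5) hi=[20] (size 1, min 20) -> median=12.5
Step 3: insert 50 -> lo=[5, 20] (size 2, max 20) hi=[50] (size 1, min 50) -> median=20
Step 4: insert 15 -> lo=[5, 15] (size 2, max 15) hi=[20, 50] (size 2, min 20) -> median=17.5
Step 5: insert 27 -> lo=[5, 15, 20] (size 3, max 20) hi=[27, 50] (size 2, min 27) -> median=20
Step 6: insert 5 -> lo=[5, 5, 15] (size 3, max 15) hi=[20, 27, 50] (size 3, min 20) -> median=17.5
Step 7: insert 40 -> lo=[5, 5, 15, 20] (size 4, max 20) hi=[27, 40, 50] (size 3, min 27) -> median=20
Step 8: insert 43 -> lo=[5, 5, 15, 20] (size 4, max 20) hi=[27, 40, 43, 50] (size 4, min 27) -> median=23.5
Step 9: insert 2 -> lo=[2, 5, 5, 15, 20] (size 5, max 20) hi=[27, 40, 43, 50] (size 4, min 27) -> median=20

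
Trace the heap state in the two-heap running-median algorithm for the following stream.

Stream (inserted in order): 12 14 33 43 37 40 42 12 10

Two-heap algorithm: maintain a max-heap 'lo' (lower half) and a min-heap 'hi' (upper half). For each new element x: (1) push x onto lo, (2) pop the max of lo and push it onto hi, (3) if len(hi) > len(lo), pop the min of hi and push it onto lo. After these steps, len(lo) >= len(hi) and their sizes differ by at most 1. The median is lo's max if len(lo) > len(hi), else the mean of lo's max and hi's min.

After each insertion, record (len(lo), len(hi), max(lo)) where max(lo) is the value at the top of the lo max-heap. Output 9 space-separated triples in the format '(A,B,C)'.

Answer: (1,0,12) (1,1,12) (2,1,14) (2,2,14) (3,2,33) (3,3,33) (4,3,37) (4,4,33) (5,4,33)

Derivation:
Step 1: insert 12 -> lo=[12] hi=[] -> (len(lo)=1, len(hi)=0, max(lo)=12)
Step 2: insert 14 -> lo=[12] hi=[14] -> (len(lo)=1, len(hi)=1, max(lo)=12)
Step 3: insert 33 -> lo=[12, 14] hi=[33] -> (len(lo)=2, len(hi)=1, max(lo)=14)
Step 4: insert 43 -> lo=[12, 14] hi=[33, 43] -> (len(lo)=2, len(hi)=2, max(lo)=14)
Step 5: insert 37 -> lo=[12, 14, 33] hi=[37, 43] -> (len(lo)=3, len(hi)=2, max(lo)=33)
Step 6: insert 40 -> lo=[12, 14, 33] hi=[37, 40, 43] -> (len(lo)=3, len(hi)=3, max(lo)=33)
Step 7: insert 42 -> lo=[12, 14, 33, 37] hi=[40, 42, 43] -> (len(lo)=4, len(hi)=3, max(lo)=37)
Step 8: insert 12 -> lo=[12, 12, 14, 33] hi=[37, 40, 42, 43] -> (len(lo)=4, len(hi)=4, max(lo)=33)
Step 9: insert 10 -> lo=[10, 12, 12, 14, 33] hi=[37, 40, 42, 43] -> (len(lo)=5, len(hi)=4, max(lo)=33)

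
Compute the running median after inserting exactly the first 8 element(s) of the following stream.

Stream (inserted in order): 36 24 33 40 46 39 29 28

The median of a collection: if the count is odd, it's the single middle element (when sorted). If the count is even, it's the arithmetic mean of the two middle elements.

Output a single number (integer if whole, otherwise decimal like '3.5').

Step 1: insert 36 -> lo=[36] (size 1, max 36) hi=[] (size 0) -> median=36
Step 2: insert 24 -> lo=[24] (size 1, max 24) hi=[36] (size 1, min 36) -> median=30
Step 3: insert 33 -> lo=[24, 33] (size 2, max 33) hi=[36] (size 1, min 36) -> median=33
Step 4: insert 40 -> lo=[24, 33] (size 2, max 33) hi=[36, 40] (size 2, min 36) -> median=34.5
Step 5: insert 46 -> lo=[24, 33, 36] (size 3, max 36) hi=[40, 46] (size 2, min 40) -> median=36
Step 6: insert 39 -> lo=[24, 33, 36] (size 3, max 36) hi=[39, 40, 46] (size 3, min 39) -> median=37.5
Step 7: insert 29 -> lo=[24, 29, 33, 36] (size 4, max 36) hi=[39, 40, 46] (size 3, min 39) -> median=36
Step 8: insert 28 -> lo=[24, 28, 29, 33] (size 4, max 33) hi=[36, 39, 40, 46] (size 4, min 36) -> median=34.5

Answer: 34.5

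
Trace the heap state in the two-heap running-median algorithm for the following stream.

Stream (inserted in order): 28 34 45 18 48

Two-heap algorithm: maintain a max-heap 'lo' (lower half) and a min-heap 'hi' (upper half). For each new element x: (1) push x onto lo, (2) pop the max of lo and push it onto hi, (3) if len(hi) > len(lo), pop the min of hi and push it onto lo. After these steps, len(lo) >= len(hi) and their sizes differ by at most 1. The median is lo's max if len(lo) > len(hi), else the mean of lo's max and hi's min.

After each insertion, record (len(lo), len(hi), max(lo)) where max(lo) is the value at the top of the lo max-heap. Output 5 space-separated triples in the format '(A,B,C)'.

Answer: (1,0,28) (1,1,28) (2,1,34) (2,2,28) (3,2,34)

Derivation:
Step 1: insert 28 -> lo=[28] hi=[] -> (len(lo)=1, len(hi)=0, max(lo)=28)
Step 2: insert 34 -> lo=[28] hi=[34] -> (len(lo)=1, len(hi)=1, max(lo)=28)
Step 3: insert 45 -> lo=[28, 34] hi=[45] -> (len(lo)=2, len(hi)=1, max(lo)=34)
Step 4: insert 18 -> lo=[18, 28] hi=[34, 45] -> (len(lo)=2, len(hi)=2, max(lo)=28)
Step 5: insert 48 -> lo=[18, 28, 34] hi=[45, 48] -> (len(lo)=3, len(hi)=2, max(lo)=34)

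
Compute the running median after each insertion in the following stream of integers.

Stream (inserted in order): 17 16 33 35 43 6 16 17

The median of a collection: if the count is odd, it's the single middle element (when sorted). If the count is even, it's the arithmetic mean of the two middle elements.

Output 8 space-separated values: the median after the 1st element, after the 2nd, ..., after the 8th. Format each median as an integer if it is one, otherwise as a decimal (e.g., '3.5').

Step 1: insert 17 -> lo=[17] (size 1, max 17) hi=[] (size 0) -> median=17
Step 2: insert 16 -> lo=[16] (size 1, max 16) hi=[17] (size 1, min 17) -> median=16.5
Step 3: insert 33 -> lo=[16, 17] (size 2, max 17) hi=[33] (size 1, min 33) -> median=17
Step 4: insert 35 -> lo=[16, 17] (size 2, max 17) hi=[33, 35] (size 2, min 33) -> median=25
Step 5: insert 43 -> lo=[16, 17, 33] (size 3, max 33) hi=[35, 43] (size 2, min 35) -> median=33
Step 6: insert 6 -> lo=[6, 16, 17] (size 3, max 17) hi=[33, 35, 43] (size 3, min 33) -> median=25
Step 7: insert 16 -> lo=[6, 16, 16, 17] (size 4, max 17) hi=[33, 35, 43] (size 3, min 33) -> median=17
Step 8: insert 17 -> lo=[6, 16, 16, 17] (size 4, max 17) hi=[17, 33, 35, 43] (size 4, min 17) -> median=17

Answer: 17 16.5 17 25 33 25 17 17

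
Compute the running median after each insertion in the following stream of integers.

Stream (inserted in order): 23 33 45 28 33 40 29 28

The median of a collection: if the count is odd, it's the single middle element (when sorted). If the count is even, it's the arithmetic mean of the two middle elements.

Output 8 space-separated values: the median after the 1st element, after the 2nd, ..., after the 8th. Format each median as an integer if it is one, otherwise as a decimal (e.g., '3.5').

Step 1: insert 23 -> lo=[23] (size 1, max 23) hi=[] (size 0) -> median=23
Step 2: insert 33 -> lo=[23] (size 1, max 23) hi=[33] (size 1, min 33) -> median=28
Step 3: insert 45 -> lo=[23, 33] (size 2, max 33) hi=[45] (size 1, min 45) -> median=33
Step 4: insert 28 -> lo=[23, 28] (size 2, max 28) hi=[33, 45] (size 2, min 33) -> median=30.5
Step 5: insert 33 -> lo=[23, 28, 33] (size 3, max 33) hi=[33, 45] (size 2, min 33) -> median=33
Step 6: insert 40 -> lo=[23, 28, 33] (size 3, max 33) hi=[33, 40, 45] (size 3, min 33) -> median=33
Step 7: insert 29 -> lo=[23, 28, 29, 33] (size 4, max 33) hi=[33, 40, 45] (size 3, min 33) -> median=33
Step 8: insert 28 -> lo=[23, 28, 28, 29] (size 4, max 29) hi=[33, 33, 40, 45] (size 4, min 33) -> median=31

Answer: 23 28 33 30.5 33 33 33 31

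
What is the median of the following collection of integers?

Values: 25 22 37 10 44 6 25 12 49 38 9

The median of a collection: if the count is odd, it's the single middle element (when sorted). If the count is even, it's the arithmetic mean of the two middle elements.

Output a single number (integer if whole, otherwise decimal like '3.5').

Step 1: insert 25 -> lo=[25] (size 1, max 25) hi=[] (size 0) -> median=25
Step 2: insert 22 -> lo=[22] (size 1, max 22) hi=[25] (size 1, min 25) -> median=23.5
Step 3: insert 37 -> lo=[22, 25] (size 2, max 25) hi=[37] (size 1, min 37) -> median=25
Step 4: insert 10 -> lo=[10, 22] (size 2, max 22) hi=[25, 37] (size 2, min 25) -> median=23.5
Step 5: insert 44 -> lo=[10, 22, 25] (size 3, max 25) hi=[37, 44] (size 2, min 37) -> median=25
Step 6: insert 6 -> lo=[6, 10, 22] (size 3, max 22) hi=[25, 37, 44] (size 3, min 25) -> median=23.5
Step 7: insert 25 -> lo=[6, 10, 22, 25] (size 4, max 25) hi=[25, 37, 44] (size 3, min 25) -> median=25
Step 8: insert 12 -> lo=[6, 10, 12, 22] (size 4, max 22) hi=[25, 25, 37, 44] (size 4, min 25) -> median=23.5
Step 9: insert 49 -> lo=[6, 10, 12, 22, 25] (size 5, max 25) hi=[25, 37, 44, 49] (size 4, min 25) -> median=25
Step 10: insert 38 -> lo=[6, 10, 12, 22, 25] (size 5, max 25) hi=[25, 37, 38, 44, 49] (size 5, min 25) -> median=25
Step 11: insert 9 -> lo=[6, 9, 10, 12, 22, 25] (size 6, max 25) hi=[25, 37, 38, 44, 49] (size 5, min 25) -> median=25

Answer: 25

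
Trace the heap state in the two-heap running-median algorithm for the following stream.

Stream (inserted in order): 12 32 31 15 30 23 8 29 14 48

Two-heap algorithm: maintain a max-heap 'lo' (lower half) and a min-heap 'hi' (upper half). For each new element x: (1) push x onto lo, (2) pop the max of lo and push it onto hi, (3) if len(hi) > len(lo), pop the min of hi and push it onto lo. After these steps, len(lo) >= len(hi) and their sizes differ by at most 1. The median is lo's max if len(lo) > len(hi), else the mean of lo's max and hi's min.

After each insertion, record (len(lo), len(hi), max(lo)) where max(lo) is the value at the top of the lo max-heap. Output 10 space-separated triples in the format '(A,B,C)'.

Answer: (1,0,12) (1,1,12) (2,1,31) (2,2,15) (3,2,30) (3,3,23) (4,3,23) (4,4,23) (5,4,23) (5,5,23)

Derivation:
Step 1: insert 12 -> lo=[12] hi=[] -> (len(lo)=1, len(hi)=0, max(lo)=12)
Step 2: insert 32 -> lo=[12] hi=[32] -> (len(lo)=1, len(hi)=1, max(lo)=12)
Step 3: insert 31 -> lo=[12, 31] hi=[32] -> (len(lo)=2, len(hi)=1, max(lo)=31)
Step 4: insert 15 -> lo=[12, 15] hi=[31, 32] -> (len(lo)=2, len(hi)=2, max(lo)=15)
Step 5: insert 30 -> lo=[12, 15, 30] hi=[31, 32] -> (len(lo)=3, len(hi)=2, max(lo)=30)
Step 6: insert 23 -> lo=[12, 15, 23] hi=[30, 31, 32] -> (len(lo)=3, len(hi)=3, max(lo)=23)
Step 7: insert 8 -> lo=[8, 12, 15, 23] hi=[30, 31, 32] -> (len(lo)=4, len(hi)=3, max(lo)=23)
Step 8: insert 29 -> lo=[8, 12, 15, 23] hi=[29, 30, 31, 32] -> (len(lo)=4, len(hi)=4, max(lo)=23)
Step 9: insert 14 -> lo=[8, 12, 14, 15, 23] hi=[29, 30, 31, 32] -> (len(lo)=5, len(hi)=4, max(lo)=23)
Step 10: insert 48 -> lo=[8, 12, 14, 15, 23] hi=[29, 30, 31, 32, 48] -> (len(lo)=5, len(hi)=5, max(lo)=23)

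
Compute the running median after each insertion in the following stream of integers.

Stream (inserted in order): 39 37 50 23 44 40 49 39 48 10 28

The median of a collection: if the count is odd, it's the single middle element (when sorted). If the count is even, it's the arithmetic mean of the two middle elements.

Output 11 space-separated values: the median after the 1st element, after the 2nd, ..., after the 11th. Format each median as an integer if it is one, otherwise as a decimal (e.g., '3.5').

Answer: 39 38 39 38 39 39.5 40 39.5 40 39.5 39

Derivation:
Step 1: insert 39 -> lo=[39] (size 1, max 39) hi=[] (size 0) -> median=39
Step 2: insert 37 -> lo=[37] (size 1, max 37) hi=[39] (size 1, min 39) -> median=38
Step 3: insert 50 -> lo=[37, 39] (size 2, max 39) hi=[50] (size 1, min 50) -> median=39
Step 4: insert 23 -> lo=[23, 37] (size 2, max 37) hi=[39, 50] (size 2, min 39) -> median=38
Step 5: insert 44 -> lo=[23, 37, 39] (size 3, max 39) hi=[44, 50] (size 2, min 44) -> median=39
Step 6: insert 40 -> lo=[23, 37, 39] (size 3, max 39) hi=[40, 44, 50] (size 3, min 40) -> median=39.5
Step 7: insert 49 -> lo=[23, 37, 39, 40] (size 4, max 40) hi=[44, 49, 50] (size 3, min 44) -> median=40
Step 8: insert 39 -> lo=[23, 37, 39, 39] (size 4, max 39) hi=[40, 44, 49, 50] (size 4, min 40) -> median=39.5
Step 9: insert 48 -> lo=[23, 37, 39, 39, 40] (size 5, max 40) hi=[44, 48, 49, 50] (size 4, min 44) -> median=40
Step 10: insert 10 -> lo=[10, 23, 37, 39, 39] (size 5, max 39) hi=[40, 44, 48, 49, 50] (size 5, min 40) -> median=39.5
Step 11: insert 28 -> lo=[10, 23, 28, 37, 39, 39] (size 6, max 39) hi=[40, 44, 48, 49, 50] (size 5, min 40) -> median=39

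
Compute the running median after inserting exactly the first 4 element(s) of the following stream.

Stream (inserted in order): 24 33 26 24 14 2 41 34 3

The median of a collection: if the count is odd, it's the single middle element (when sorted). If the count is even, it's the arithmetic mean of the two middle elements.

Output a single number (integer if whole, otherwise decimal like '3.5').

Answer: 25

Derivation:
Step 1: insert 24 -> lo=[24] (size 1, max 24) hi=[] (size 0) -> median=24
Step 2: insert 33 -> lo=[24] (size 1, max 24) hi=[33] (size 1, min 33) -> median=28.5
Step 3: insert 26 -> lo=[24, 26] (size 2, max 26) hi=[33] (size 1, min 33) -> median=26
Step 4: insert 24 -> lo=[24, 24] (size 2, max 24) hi=[26, 33] (size 2, min 26) -> median=25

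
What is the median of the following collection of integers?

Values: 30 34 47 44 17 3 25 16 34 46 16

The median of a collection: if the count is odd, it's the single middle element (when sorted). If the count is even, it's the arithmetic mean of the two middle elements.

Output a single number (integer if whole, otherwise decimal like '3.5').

Answer: 30

Derivation:
Step 1: insert 30 -> lo=[30] (size 1, max 30) hi=[] (size 0) -> median=30
Step 2: insert 34 -> lo=[30] (size 1, max 30) hi=[34] (size 1, min 34) -> median=32
Step 3: insert 47 -> lo=[30, 34] (size 2, max 34) hi=[47] (size 1, min 47) -> median=34
Step 4: insert 44 -> lo=[30, 34] (size 2, max 34) hi=[44, 47] (size 2, min 44) -> median=39
Step 5: insert 17 -> lo=[17, 30, 34] (size 3, max 34) hi=[44, 47] (size 2, min 44) -> median=34
Step 6: insert 3 -> lo=[3, 17, 30] (size 3, max 30) hi=[34, 44, 47] (size 3, min 34) -> median=32
Step 7: insert 25 -> lo=[3, 17, 25, 30] (size 4, max 30) hi=[34, 44, 47] (size 3, min 34) -> median=30
Step 8: insert 16 -> lo=[3, 16, 17, 25] (size 4, max 25) hi=[30, 34, 44, 47] (size 4, min 30) -> median=27.5
Step 9: insert 34 -> lo=[3, 16, 17, 25, 30] (size 5, max 30) hi=[34, 34, 44, 47] (size 4, min 34) -> median=30
Step 10: insert 46 -> lo=[3, 16, 17, 25, 30] (size 5, max 30) hi=[34, 34, 44, 46, 47] (size 5, min 34) -> median=32
Step 11: insert 16 -> lo=[3, 16, 16, 17, 25, 30] (size 6, max 30) hi=[34, 34, 44, 46, 47] (size 5, min 34) -> median=30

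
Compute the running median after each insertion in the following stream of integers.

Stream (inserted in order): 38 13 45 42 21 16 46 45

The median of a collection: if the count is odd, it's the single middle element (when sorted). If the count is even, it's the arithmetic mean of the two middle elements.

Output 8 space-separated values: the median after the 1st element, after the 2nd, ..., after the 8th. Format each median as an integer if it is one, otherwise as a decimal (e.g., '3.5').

Answer: 38 25.5 38 40 38 29.5 38 40

Derivation:
Step 1: insert 38 -> lo=[38] (size 1, max 38) hi=[] (size 0) -> median=38
Step 2: insert 13 -> lo=[13] (size 1, max 13) hi=[38] (size 1, min 38) -> median=25.5
Step 3: insert 45 -> lo=[13, 38] (size 2, max 38) hi=[45] (size 1, min 45) -> median=38
Step 4: insert 42 -> lo=[13, 38] (size 2, max 38) hi=[42, 45] (size 2, min 42) -> median=40
Step 5: insert 21 -> lo=[13, 21, 38] (size 3, max 38) hi=[42, 45] (size 2, min 42) -> median=38
Step 6: insert 16 -> lo=[13, 16, 21] (size 3, max 21) hi=[38, 42, 45] (size 3, min 38) -> median=29.5
Step 7: insert 46 -> lo=[13, 16, 21, 38] (size 4, max 38) hi=[42, 45, 46] (size 3, min 42) -> median=38
Step 8: insert 45 -> lo=[13, 16, 21, 38] (size 4, max 38) hi=[42, 45, 45, 46] (size 4, min 42) -> median=40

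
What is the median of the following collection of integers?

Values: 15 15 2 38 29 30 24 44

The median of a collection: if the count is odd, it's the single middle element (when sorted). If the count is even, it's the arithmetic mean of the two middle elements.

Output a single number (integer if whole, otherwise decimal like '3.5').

Answer: 26.5

Derivation:
Step 1: insert 15 -> lo=[15] (size 1, max 15) hi=[] (size 0) -> median=15
Step 2: insert 15 -> lo=[15] (size 1, max 15) hi=[15] (size 1, min 15) -> median=15
Step 3: insert 2 -> lo=[2, 15] (size 2, max 15) hi=[15] (size 1, min 15) -> median=15
Step 4: insert 38 -> lo=[2, 15] (size 2, max 15) hi=[15, 38] (size 2, min 15) -> median=15
Step 5: insert 29 -> lo=[2, 15, 15] (size 3, max 15) hi=[29, 38] (size 2, min 29) -> median=15
Step 6: insert 30 -> lo=[2, 15, 15] (size 3, max 15) hi=[29, 30, 38] (size 3, min 29) -> median=22
Step 7: insert 24 -> lo=[2, 15, 15, 24] (size 4, max 24) hi=[29, 30, 38] (size 3, min 29) -> median=24
Step 8: insert 44 -> lo=[2, 15, 15, 24] (size 4, max 24) hi=[29, 30, 38, 44] (size 4, min 29) -> median=26.5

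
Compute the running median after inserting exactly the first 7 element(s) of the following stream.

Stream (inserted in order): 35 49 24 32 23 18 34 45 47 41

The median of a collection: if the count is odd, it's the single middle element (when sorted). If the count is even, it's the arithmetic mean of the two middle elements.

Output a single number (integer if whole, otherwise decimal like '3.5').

Answer: 32

Derivation:
Step 1: insert 35 -> lo=[35] (size 1, max 35) hi=[] (size 0) -> median=35
Step 2: insert 49 -> lo=[35] (size 1, max 35) hi=[49] (size 1, min 49) -> median=42
Step 3: insert 24 -> lo=[24, 35] (size 2, max 35) hi=[49] (size 1, min 49) -> median=35
Step 4: insert 32 -> lo=[24, 32] (size 2, max 32) hi=[35, 49] (size 2, min 35) -> median=33.5
Step 5: insert 23 -> lo=[23, 24, 32] (size 3, max 32) hi=[35, 49] (size 2, min 35) -> median=32
Step 6: insert 18 -> lo=[18, 23, 24] (size 3, max 24) hi=[32, 35, 49] (size 3, min 32) -> median=28
Step 7: insert 34 -> lo=[18, 23, 24, 32] (size 4, max 32) hi=[34, 35, 49] (size 3, min 34) -> median=32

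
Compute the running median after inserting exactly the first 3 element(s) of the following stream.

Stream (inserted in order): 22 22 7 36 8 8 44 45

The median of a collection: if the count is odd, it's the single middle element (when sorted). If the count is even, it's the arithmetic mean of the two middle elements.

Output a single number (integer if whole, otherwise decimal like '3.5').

Answer: 22

Derivation:
Step 1: insert 22 -> lo=[22] (size 1, max 22) hi=[] (size 0) -> median=22
Step 2: insert 22 -> lo=[22] (size 1, max 22) hi=[22] (size 1, min 22) -> median=22
Step 3: insert 7 -> lo=[7, 22] (size 2, max 22) hi=[22] (size 1, min 22) -> median=22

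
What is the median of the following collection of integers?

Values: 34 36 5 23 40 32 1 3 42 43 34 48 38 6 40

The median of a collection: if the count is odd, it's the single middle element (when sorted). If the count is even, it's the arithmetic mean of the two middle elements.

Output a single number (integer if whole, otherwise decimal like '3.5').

Answer: 34

Derivation:
Step 1: insert 34 -> lo=[34] (size 1, max 34) hi=[] (size 0) -> median=34
Step 2: insert 36 -> lo=[34] (size 1, max 34) hi=[36] (size 1, min 36) -> median=35
Step 3: insert 5 -> lo=[5, 34] (size 2, max 34) hi=[36] (size 1, min 36) -> median=34
Step 4: insert 23 -> lo=[5, 23] (size 2, max 23) hi=[34, 36] (size 2, min 34) -> median=28.5
Step 5: insert 40 -> lo=[5, 23, 34] (size 3, max 34) hi=[36, 40] (size 2, min 36) -> median=34
Step 6: insert 32 -> lo=[5, 23, 32] (size 3, max 32) hi=[34, 36, 40] (size 3, min 34) -> median=33
Step 7: insert 1 -> lo=[1, 5, 23, 32] (size 4, max 32) hi=[34, 36, 40] (size 3, min 34) -> median=32
Step 8: insert 3 -> lo=[1, 3, 5, 23] (size 4, max 23) hi=[32, 34, 36, 40] (size 4, min 32) -> median=27.5
Step 9: insert 42 -> lo=[1, 3, 5, 23, 32] (size 5, max 32) hi=[34, 36, 40, 42] (size 4, min 34) -> median=32
Step 10: insert 43 -> lo=[1, 3, 5, 23, 32] (size 5, max 32) hi=[34, 36, 40, 42, 43] (size 5, min 34) -> median=33
Step 11: insert 34 -> lo=[1, 3, 5, 23, 32, 34] (size 6, max 34) hi=[34, 36, 40, 42, 43] (size 5, min 34) -> median=34
Step 12: insert 48 -> lo=[1, 3, 5, 23, 32, 34] (size 6, max 34) hi=[34, 36, 40, 42, 43, 48] (size 6, min 34) -> median=34
Step 13: insert 38 -> lo=[1, 3, 5, 23, 32, 34, 34] (size 7, max 34) hi=[36, 38, 40, 42, 43, 48] (size 6, min 36) -> median=34
Step 14: insert 6 -> lo=[1, 3, 5, 6, 23, 32, 34] (size 7, max 34) hi=[34, 36, 38, 40, 42, 43, 48] (size 7, min 34) -> median=34
Step 15: insert 40 -> lo=[1, 3, 5, 6, 23, 32, 34, 34] (size 8, max 34) hi=[36, 38, 40, 40, 42, 43, 48] (size 7, min 36) -> median=34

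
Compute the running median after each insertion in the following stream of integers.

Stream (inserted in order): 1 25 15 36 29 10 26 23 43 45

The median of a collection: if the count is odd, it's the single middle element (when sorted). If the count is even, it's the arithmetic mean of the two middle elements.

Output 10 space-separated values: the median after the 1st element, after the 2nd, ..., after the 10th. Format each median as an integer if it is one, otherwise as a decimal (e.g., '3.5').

Step 1: insert 1 -> lo=[1] (size 1, max 1) hi=[] (size 0) -> median=1
Step 2: insert 25 -> lo=[1] (size 1, max 1) hi=[25] (size 1, min 25) -> median=13
Step 3: insert 15 -> lo=[1, 15] (size 2, max 15) hi=[25] (size 1, min 25) -> median=15
Step 4: insert 36 -> lo=[1, 15] (size 2, max 15) hi=[25, 36] (size 2, min 25) -> median=20
Step 5: insert 29 -> lo=[1, 15, 25] (size 3, max 25) hi=[29, 36] (size 2, min 29) -> median=25
Step 6: insert 10 -> lo=[1, 10, 15] (size 3, max 15) hi=[25, 29, 36] (size 3, min 25) -> median=20
Step 7: insert 26 -> lo=[1, 10, 15, 25] (size 4, max 25) hi=[26, 29, 36] (size 3, min 26) -> median=25
Step 8: insert 23 -> lo=[1, 10, 15, 23] (size 4, max 23) hi=[25, 26, 29, 36] (size 4, min 25) -> median=24
Step 9: insert 43 -> lo=[1, 10, 15, 23, 25] (size 5, max 25) hi=[26, 29, 36, 43] (size 4, min 26) -> median=25
Step 10: insert 45 -> lo=[1, 10, 15, 23, 25] (size 5, max 25) hi=[26, 29, 36, 43, 45] (size 5, min 26) -> median=25.5

Answer: 1 13 15 20 25 20 25 24 25 25.5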